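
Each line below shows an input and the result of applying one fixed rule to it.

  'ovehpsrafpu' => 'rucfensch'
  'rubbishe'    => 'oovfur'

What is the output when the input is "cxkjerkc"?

The rule is to delete the first 2 characters, then shift every letter 13 places forward in the alphabet (wrapping around) — i.e. ROT13.
Working it through for "cxkjerkc": intermediate "kjerkc", final "xwrexp".

xwrexp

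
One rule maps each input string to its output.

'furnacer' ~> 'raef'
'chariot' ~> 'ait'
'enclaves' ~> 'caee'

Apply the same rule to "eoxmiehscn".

In each case the input is transformed by: move the first character to the end, then keep every other character starting from the second (positions 2nd, 4th, 6th, ...).
So "eoxmiehscn" becomes "xihce".

xihce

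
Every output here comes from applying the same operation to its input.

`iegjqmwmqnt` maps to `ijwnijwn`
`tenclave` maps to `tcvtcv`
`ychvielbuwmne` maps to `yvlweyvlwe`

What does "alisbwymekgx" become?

asykasyk

The transformation: keep one character in every 3, starting at position 1 (positions 1st, 4th, 7th, ...), then write the whole string twice.
Applying both steps to "alisbwymekgx": "asyk", then "asykasyk".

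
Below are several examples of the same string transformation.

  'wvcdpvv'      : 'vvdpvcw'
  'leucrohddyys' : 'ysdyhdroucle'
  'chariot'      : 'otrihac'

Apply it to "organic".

icanrgo

What's happening: reverse the string, then swap each adjacent pair of characters (1↔2, 3↔4, ...).
So "organic" becomes "icanrgo".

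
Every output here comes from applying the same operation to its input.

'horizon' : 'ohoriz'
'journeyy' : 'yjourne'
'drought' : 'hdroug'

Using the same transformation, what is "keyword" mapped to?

The pattern: delete the last character, then move the last character to the front.
For "keyword" the result is "rkeywo".

rkeywo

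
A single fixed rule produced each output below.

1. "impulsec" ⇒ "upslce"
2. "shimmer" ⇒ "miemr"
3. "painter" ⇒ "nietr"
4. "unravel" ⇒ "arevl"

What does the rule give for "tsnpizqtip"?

pnzitqpi

The rule is to delete the first 2 characters, then swap each adjacent pair of characters (1↔2, 3↔4, ...).
Starting from "tsnpizqtip": after the first operation, "npizqtip"; after the second, "pnzitqpi".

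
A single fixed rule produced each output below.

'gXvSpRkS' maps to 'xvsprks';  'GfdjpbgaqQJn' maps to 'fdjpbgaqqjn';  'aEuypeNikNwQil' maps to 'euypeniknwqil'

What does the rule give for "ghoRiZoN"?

horizon

The rule is to delete the first character, then convert every letter to lowercase.
Applying both steps to "ghoRiZoN": "hoRiZoN", then "horizon".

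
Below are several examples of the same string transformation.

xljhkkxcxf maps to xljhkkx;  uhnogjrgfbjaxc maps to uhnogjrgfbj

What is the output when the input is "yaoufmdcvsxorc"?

Looking at the pairs, the operation is to delete the last 3 characters.
For "yaoufmdcvsxorc" the result is "yaoufmdcvsx".

yaoufmdcvsx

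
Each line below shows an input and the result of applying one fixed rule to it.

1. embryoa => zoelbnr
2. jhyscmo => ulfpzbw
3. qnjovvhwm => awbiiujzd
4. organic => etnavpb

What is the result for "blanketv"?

ynaxrgio

The rule is to shift every letter 13 places forward in the alphabet (wrapping around) — i.e. ROT13, then move the first character to the end.
For "blanketv", step one produces "oynaxrgi"; step two turns that into "ynaxrgio".
(Check on "qnjovvhwm": → "dawbiiujz" → "awbiiujzd" ✓)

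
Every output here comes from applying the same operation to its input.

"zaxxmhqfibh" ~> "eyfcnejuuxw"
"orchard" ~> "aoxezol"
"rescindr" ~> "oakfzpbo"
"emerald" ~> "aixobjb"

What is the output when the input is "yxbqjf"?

cgnyuv

The rule is to reverse the string, then shift every letter 3 places backward in the alphabet (wrapping around).
For "yxbqjf" the result is "cgnyuv".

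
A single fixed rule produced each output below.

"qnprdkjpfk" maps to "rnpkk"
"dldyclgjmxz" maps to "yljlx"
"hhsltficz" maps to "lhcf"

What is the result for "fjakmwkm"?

kjmw

In each case the input is transformed by: keep every other character starting from the second (positions 2nd, 4th, 6th, ...), then swap each adjacent pair of characters (1↔2, 3↔4, ...).
Working it through for "fjakmwkm": intermediate "jkwm", final "kjmw".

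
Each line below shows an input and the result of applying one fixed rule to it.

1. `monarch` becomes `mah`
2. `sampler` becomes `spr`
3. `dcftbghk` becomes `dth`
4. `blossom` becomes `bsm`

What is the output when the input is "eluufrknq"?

euk

Rule — keep one character in every 3, starting at position 1 (positions 1st, 4th, 7th, ...).
On "eluufrknq" that produces "euk".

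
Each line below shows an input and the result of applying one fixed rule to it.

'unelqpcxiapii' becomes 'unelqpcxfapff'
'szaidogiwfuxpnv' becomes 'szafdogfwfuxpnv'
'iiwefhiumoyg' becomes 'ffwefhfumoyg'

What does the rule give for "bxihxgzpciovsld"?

Rule — replace every "i" with "f".
So "bxihxgzpciovsld" becomes "bxfhxgzpcfovsld".

bxfhxgzpcfovsld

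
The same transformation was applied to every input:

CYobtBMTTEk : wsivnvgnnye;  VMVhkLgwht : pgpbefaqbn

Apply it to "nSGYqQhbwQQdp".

hmaskkbvqkkxj

The transformation: shift every letter 6 places backward in the alphabet (wrapping around), then convert every letter to lowercase.
For "nSGYqQhbwQQdp", step one produces "hMASkKbvqKKxj"; step two turns that into "hmaskkbvqkkxj".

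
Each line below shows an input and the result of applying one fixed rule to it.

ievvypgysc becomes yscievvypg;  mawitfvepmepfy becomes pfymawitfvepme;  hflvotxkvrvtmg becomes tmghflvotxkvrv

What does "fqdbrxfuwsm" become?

The transformation: move the last 3 characters to the front (rotate right by 3).
"fqdbrxfuwsm" → "wsmfqdbrxfu".

wsmfqdbrxfu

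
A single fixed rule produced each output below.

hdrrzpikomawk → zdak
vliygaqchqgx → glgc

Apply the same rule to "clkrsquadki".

Looking at the pairs, the operation is to keep one character in every 3, starting at position 2 (positions 2nd, 5th, 8th, ...), then swap each adjacent pair of characters (1↔2, 3↔4, ...).
"clkrsquadki" → "lsai" → "slia".

slia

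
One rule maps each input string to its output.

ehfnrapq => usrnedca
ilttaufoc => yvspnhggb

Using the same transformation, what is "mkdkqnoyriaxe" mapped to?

The rule is to shift every letter 13 places forward in the alphabet (wrapping around) — i.e. ROT13, then sort the characters into reverse alphabetical order.
On "mkdkqnoyriaxe": the first step gives "zxqxdablevnkr", and the second then gives "zxxvrqnlkedba".

zxxvrqnlkedba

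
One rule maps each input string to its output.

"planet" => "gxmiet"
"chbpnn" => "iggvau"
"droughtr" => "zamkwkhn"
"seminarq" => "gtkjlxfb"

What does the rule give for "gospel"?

The pattern: shift every letter 7 places backward in the alphabet (wrapping around), then swap the front and back halves of the string.
On "gospel": the first step gives "zhlixe", and the second then gives "ixezhl".

ixezhl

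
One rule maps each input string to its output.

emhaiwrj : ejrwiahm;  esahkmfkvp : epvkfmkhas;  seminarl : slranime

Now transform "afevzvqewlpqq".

Each output is the input with this applied: reverse the string, then move the last character to the front.
On "afevzvqewlpqq": the first step gives "qqplweqvzvefa", and the second then gives "aqqplweqvzvef".

aqqplweqvzvef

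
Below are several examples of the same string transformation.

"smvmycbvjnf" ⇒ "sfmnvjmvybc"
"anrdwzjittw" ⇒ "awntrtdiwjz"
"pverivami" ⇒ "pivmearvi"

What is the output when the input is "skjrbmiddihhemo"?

The transformation: take characters alternately from the front and the back (1st, last, 2nd, 2nd-last, ...).
"skjrbmiddihhemo" → "sokmjerhbhmiidd".

sokmjerhbhmiidd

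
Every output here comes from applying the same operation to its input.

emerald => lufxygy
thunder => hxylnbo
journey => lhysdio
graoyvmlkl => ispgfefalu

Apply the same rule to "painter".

Each output is the input with this applied: move the first 3 characters to the end (rotate left by 3), then shift every letter 6 places backward in the alphabet (wrapping around).
On "painter": the first step gives "nterpai", and the second then gives "hnyljuc".

hnyljuc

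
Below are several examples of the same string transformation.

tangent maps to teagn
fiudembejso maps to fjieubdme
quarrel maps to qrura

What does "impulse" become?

ilmup

The pattern: delete the last 2 characters, then take characters alternately from the front and the back (1st, last, 2nd, 2nd-last, ...).
Applying both steps to "impulse": "impul", then "ilmup".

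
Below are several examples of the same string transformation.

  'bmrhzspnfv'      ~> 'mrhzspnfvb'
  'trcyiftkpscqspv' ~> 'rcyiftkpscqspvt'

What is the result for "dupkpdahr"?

Looking at the pairs, the operation is to move the first character to the end.
On "dupkpdahr" that produces "upkpdahrd".

upkpdahrd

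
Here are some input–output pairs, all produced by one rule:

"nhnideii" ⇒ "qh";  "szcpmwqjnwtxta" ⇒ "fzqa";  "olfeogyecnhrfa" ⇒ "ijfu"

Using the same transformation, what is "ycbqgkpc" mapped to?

What's happening: keep one character in every 3, starting at position 3 (positions 3rd, 6th, 9th, ...), then shift every letter 3 places forward in the alphabet (wrapping around).
Working it through for "ycbqgkpc": intermediate "bk", final "en".
(Check on "szcpmwqjnwtxta": → "cwnx" → "fzqa" ✓)

en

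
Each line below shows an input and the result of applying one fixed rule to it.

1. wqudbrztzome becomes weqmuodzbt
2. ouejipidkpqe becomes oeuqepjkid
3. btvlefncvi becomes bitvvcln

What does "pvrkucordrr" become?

prvrrdkru

Looking at the pairs, the operation is to take characters alternately from the front and the back (1st, last, 2nd, 2nd-last, ...), then delete the last 2 characters.
Starting from "pvrkucordrr": after the first operation, "prvrrdkruoc"; after the second, "prvrrdkru".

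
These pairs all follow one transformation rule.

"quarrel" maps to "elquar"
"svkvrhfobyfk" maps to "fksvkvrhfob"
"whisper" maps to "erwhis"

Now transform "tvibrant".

The transformation: move the last 2 characters to the front (rotate right by 2), then delete the last character.
On "tvibrant": the first step gives "nttvibra", and the second then gives "nttvibr".
(Check on "svkvrhfobyfk": → "fksvkvrhfoby" → "fksvkvrhfob" ✓)

nttvibr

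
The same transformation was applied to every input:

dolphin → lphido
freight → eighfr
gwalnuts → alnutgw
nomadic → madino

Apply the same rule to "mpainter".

aintemp

The transformation: delete the last character, then move the first 2 characters to the end (rotate left by 2).
Working it through for "mpainter": intermediate "mpainte", final "aintemp".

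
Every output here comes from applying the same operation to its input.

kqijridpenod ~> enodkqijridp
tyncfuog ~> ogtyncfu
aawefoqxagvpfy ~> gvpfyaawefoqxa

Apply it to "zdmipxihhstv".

Looking at the pairs, the operation is to move the first 2 characters to the end (rotate left by 2), then swap the front and back halves of the string.
Working it through for "zdmipxihhstv": intermediate "mipxihhstvzd", final "hstvzdmipxih".
(Check on "aawefoqxagvpfy": → "wefoqxagvpfyaa" → "gvpfyaawefoqxa" ✓)

hstvzdmipxih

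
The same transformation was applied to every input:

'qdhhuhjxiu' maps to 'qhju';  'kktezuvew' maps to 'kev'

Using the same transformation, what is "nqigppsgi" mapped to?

The transformation: keep one character in every 3, starting at position 1 (positions 1st, 4th, 7th, ...).
Doing the same to "nqigppsgi": "ngs".

ngs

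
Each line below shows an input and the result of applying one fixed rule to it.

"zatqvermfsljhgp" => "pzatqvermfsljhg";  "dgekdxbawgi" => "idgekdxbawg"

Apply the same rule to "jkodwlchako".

ojkodwlchak

The rule is to move the last character to the front.
On "jkodwlchako" that produces "ojkodwlchak".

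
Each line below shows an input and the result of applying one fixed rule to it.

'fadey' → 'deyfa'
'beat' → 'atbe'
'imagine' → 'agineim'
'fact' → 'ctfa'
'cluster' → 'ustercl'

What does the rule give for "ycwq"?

Each output is the input with this applied: move the first 2 characters to the end (rotate left by 2).
So "ycwq" becomes "wqyc".

wqyc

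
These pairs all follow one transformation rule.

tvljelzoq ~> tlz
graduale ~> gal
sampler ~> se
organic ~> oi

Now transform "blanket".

In each case the input is transformed by: swap each adjacent pair of characters (1↔2, 3↔4, ...), then keep one character in every 3, starting at position 2 (positions 2nd, 5th, 8th, ...).
Working it through for "blanket": intermediate "lbnaekt", final "be".
(Check on "tvljelzoq": → "vtjlleozq" → "tlz" ✓)

be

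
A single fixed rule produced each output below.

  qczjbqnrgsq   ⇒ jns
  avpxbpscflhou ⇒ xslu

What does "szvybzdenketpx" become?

In each case the input is transformed by: delete the first 3 characters, then keep one character in every 3, starting at position 1 (positions 1st, 4th, 7th, ...).
Doing the same to "szvybzdenketpx": "ydkp".
(Check on "qczjbqnrgsq": → "jbqnrgsq" → "jns" ✓)

ydkp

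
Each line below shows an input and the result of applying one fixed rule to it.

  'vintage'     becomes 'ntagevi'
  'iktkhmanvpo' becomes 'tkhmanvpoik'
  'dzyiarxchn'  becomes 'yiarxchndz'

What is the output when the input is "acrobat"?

robatac

The pattern: move the first 2 characters to the end (rotate left by 2).
For "acrobat" the result is "robatac".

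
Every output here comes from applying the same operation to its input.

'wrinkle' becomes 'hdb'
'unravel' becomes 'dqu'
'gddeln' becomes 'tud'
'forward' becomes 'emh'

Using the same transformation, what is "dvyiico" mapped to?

The rule is to keep every other character starting from the second (positions 2nd, 4th, 6th, ...), then shift every letter 10 places backward in the alphabet (wrapping around).
Working it through for "dvyiico": intermediate "vic", final "lys".

lys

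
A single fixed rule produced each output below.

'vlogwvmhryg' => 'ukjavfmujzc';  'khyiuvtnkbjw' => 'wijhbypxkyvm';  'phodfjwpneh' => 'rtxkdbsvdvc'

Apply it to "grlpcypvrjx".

The transformation: shift every letter 12 places backward in the alphabet (wrapping around), then move the first 3 characters to the end (rotate left by 3).
On "grlpcypvrjx": the first step gives "ufzdqmdjfxl", and the second then gives "dqmdjfxlufz".

dqmdjfxlufz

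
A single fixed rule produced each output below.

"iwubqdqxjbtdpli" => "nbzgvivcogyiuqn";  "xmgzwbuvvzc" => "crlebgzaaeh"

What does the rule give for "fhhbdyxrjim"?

The rule is to shift every letter 5 places forward in the alphabet (wrapping around).
For "fhhbdyxrjim" the result is "kmmgidcwonr".

kmmgidcwonr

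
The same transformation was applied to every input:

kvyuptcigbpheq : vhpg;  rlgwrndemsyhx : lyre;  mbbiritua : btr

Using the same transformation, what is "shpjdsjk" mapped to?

In each case the input is transformed by: take characters alternately from the front and the back (1st, last, 2nd, 2nd-last, ...), then keep one character in every 3, starting at position 3 (positions 3rd, 6th, 9th, ...).
On "shpjdsjk": the first step gives "skhjpsjd", and the second then gives "hs".

hs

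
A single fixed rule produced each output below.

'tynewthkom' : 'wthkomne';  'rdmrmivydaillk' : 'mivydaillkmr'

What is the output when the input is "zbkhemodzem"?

emodzemkh

The pattern: delete the first 2 characters, then move the first 2 characters to the end (rotate left by 2).
"zbkhemodzem" → "khemodzem" → "emodzemkh".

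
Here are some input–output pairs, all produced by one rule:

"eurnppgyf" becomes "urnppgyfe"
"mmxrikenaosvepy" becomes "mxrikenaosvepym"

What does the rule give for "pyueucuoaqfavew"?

The transformation: move the first character to the end.
Applying that to "pyueucuoaqfavew" gives "yueucuoaqfavewp".

yueucuoaqfavewp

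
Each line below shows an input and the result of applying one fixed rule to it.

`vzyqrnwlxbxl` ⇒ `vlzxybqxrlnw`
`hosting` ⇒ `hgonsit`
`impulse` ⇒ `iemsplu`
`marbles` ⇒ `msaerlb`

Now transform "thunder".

trheudn

Looking at the pairs, the operation is to take characters alternately from the front and the back (1st, last, 2nd, 2nd-last, ...).
For "thunder" the result is "trheudn".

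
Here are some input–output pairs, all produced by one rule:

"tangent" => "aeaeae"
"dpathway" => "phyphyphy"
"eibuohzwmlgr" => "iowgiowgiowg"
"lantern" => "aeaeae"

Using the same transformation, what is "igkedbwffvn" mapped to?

gdfngdfngdfn

The rule is to keep one character in every 3, starting at position 2 (positions 2nd, 5th, 8th, ...), then write the whole string 3 times in a row.
Applying both steps to "igkedbwffvn": "gdfn", then "gdfngdfngdfn".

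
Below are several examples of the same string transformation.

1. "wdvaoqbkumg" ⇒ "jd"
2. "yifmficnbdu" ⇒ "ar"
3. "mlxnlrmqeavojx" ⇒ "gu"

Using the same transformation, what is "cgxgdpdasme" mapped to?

jb

Looking at the pairs, the operation is to shift every letter 3 places backward in the alphabet (wrapping around), then keep only the last 2 characters.
Applying both steps to "cgxgdpdasme": "zdudamaxpjb", then "jb".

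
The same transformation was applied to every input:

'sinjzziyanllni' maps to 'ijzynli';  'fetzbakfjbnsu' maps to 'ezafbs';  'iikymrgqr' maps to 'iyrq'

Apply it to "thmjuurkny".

The transformation: keep every other character starting from the second (positions 2nd, 4th, 6th, ...).
Doing the same to "thmjuurkny": "hjuky".

hjuky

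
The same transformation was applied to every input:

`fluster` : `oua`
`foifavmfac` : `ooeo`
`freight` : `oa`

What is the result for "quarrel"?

Rule — shift every letter 9 places forward in the alphabet (wrapping around), then keep only the vowels.
Doing the same to "quarrel": "aau".

aau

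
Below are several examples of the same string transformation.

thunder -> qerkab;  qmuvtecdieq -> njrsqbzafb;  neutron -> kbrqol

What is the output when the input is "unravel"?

rkoxsb

Each output is the input with this applied: shift every letter 3 places backward in the alphabet (wrapping around), then delete the last character.
Working it through for "unravel": intermediate "rkoxsbi", final "rkoxsb".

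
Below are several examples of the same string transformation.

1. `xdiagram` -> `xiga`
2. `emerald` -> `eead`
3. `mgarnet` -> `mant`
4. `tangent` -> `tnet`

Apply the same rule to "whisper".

The pattern: keep every other character starting from the first (positions 1st, 3rd, 5th, ...).
Doing the same to "whisper": "wipr".

wipr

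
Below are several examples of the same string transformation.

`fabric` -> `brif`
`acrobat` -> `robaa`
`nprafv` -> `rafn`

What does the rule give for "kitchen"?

Each output is the input with this applied: swap the first and last characters, then delete the first 2 characters.
Applying that to "kitchen" gives "tchek".

tchek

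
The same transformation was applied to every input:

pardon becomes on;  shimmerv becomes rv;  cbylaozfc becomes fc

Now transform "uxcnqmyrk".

rk

Looking at the pairs, the operation is to keep only the last 2 characters.
Doing the same to "uxcnqmyrk": "rk".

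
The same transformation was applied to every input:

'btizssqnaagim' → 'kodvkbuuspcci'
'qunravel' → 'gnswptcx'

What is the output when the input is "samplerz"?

In each case the input is transformed by: move the last 2 characters to the front (rotate right by 2), then shift every letter 2 places forward in the alphabet (wrapping around).
So "samplerz" becomes "tbucorng".

tbucorng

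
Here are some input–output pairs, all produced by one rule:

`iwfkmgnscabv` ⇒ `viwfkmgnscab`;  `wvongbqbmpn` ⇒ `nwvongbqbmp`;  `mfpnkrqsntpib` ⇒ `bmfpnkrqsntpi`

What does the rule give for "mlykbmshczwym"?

mmlykbmshczwy

The pattern: move the last character to the front.
"mlykbmshczwym" → "mmlykbmshczwy".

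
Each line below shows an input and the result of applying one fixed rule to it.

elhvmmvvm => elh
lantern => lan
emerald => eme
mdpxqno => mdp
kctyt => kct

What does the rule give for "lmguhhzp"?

In each case the input is transformed by: keep only the first 3 characters.
On "lmguhhzp" that produces "lmg".

lmg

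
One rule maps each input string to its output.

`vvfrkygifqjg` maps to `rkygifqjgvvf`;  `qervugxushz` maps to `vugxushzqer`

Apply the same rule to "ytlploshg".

ploshgytl

The transformation: move the first 3 characters to the end (rotate left by 3).
For "ytlploshg" the result is "ploshgytl".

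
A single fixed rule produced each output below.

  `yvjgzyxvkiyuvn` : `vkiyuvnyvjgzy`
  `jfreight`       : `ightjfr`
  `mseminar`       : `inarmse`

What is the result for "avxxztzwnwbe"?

zwnwbeavxxz

The rule is to swap the front and back halves of the string, then delete the last character.
On "avxxztzwnwbe": the first step gives "zwnwbeavxxzt", and the second then gives "zwnwbeavxxz".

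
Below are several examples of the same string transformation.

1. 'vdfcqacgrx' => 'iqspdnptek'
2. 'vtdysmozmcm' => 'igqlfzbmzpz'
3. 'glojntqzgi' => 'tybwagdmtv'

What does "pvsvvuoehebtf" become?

cifiihbrurogs

The transformation: shift every letter 13 places forward in the alphabet (wrapping around) — i.e. ROT13.
Doing the same to "pvsvvuoehebtf": "cifiihbrurogs".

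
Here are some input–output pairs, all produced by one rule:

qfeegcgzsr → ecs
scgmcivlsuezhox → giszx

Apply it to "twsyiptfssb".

Looking at the pairs, the operation is to keep one character in every 3, starting at position 3 (positions 3rd, 6th, 9th, ...).
So "twsyiptfssb" becomes "sps".

sps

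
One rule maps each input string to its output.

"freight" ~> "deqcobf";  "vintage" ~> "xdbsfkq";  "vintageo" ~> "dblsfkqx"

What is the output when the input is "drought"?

The pattern: move the last 3 characters to the front (rotate right by 3), then shift every letter 3 places backward in the alphabet (wrapping around).
So "drought" becomes "deqaolr".

deqaolr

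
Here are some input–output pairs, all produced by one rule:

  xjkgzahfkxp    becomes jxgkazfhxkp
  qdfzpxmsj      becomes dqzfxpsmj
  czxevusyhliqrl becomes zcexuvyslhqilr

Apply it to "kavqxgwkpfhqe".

In each case the input is transformed by: swap each adjacent pair of characters (1↔2, 3↔4, ...).
On "kavqxgwkpfhqe" that produces "akqvgxkwfpqhe".

akqvgxkwfpqhe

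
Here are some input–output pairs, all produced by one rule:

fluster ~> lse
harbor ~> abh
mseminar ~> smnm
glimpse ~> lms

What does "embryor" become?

The pattern: swap the first and last characters, then keep every other character starting from the second (positions 2nd, 4th, 6th, ...).
For "embryor", step one produces "rmbryoe"; step two turns that into "mro".
(Check on "fluster": → "rlustef" → "lse" ✓)

mro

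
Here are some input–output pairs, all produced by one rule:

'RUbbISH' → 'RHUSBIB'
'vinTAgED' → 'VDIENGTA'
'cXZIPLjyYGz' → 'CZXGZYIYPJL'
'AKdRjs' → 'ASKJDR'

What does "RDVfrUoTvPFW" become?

The rule is to take characters alternately from the front and the back (1st, last, 2nd, 2nd-last, ...), then convert every letter to uppercase.
"RDVfrUoTvPFW" → "RWDFVPfvrTUo" → "RWDFVPFVRTUO".

RWDFVPFVRTUO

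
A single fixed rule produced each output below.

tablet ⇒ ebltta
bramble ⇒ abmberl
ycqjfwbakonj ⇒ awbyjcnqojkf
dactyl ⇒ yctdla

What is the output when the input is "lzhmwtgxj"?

Looking at the pairs, the operation is to take characters alternately from the front and the back (1st, last, 2nd, 2nd-last, ...), then move the last 3 characters to the front (rotate right by 3).
Working it through for "lzhmwtgxj": intermediate "ljzxhgmtw", final "mtwljzxhg".

mtwljzxhg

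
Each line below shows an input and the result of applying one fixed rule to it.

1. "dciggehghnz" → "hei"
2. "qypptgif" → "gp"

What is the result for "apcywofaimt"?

In each case the input is transformed by: reverse the string, then keep one character in every 3, starting at position 3 (positions 3rd, 6th, 9th, ...).
Applying both steps to "apcywofaimt": "tmiafowycpa", then "ioc".

ioc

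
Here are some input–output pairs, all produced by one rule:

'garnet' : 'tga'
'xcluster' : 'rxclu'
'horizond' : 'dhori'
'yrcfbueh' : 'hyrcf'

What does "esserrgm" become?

The rule is to move the last character to the front, then delete the last 3 characters.
"esserrgm" → "messe".

messe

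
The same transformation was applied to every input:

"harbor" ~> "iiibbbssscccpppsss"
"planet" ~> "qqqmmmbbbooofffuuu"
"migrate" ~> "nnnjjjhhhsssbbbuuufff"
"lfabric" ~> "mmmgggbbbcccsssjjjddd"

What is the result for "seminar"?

The transformation: repeat every character 3 times, then shift every letter 1 place forward in the alphabet (wrapping around).
For "seminar", step one produces "ssseeemmmiiinnnaaarrr"; step two turns that into "tttfffnnnjjjooobbbsss".

tttfffnnnjjjooobbbsss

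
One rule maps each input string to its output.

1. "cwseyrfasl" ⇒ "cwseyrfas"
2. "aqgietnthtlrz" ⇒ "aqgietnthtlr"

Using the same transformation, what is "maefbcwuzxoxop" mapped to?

In each case the input is transformed by: delete the last character.
Doing the same to "maefbcwuzxoxop": "maefbcwuzxoxo".

maefbcwuzxoxo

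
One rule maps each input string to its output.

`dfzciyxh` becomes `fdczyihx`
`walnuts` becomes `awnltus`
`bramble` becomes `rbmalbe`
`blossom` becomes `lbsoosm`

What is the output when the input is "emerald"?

merelad

The transformation: swap each adjacent pair of characters (1↔2, 3↔4, ...).
On "emerald" that produces "merelad".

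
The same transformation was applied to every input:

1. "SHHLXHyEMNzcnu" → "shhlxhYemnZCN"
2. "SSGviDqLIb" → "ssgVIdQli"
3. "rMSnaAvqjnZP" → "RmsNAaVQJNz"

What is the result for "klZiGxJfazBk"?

KLzIgXjFAZb

Rule — flip the case of every letter, then delete the last character.
For "klZiGxJfazBk", step one produces "KLzIgXjFAZbK"; step two turns that into "KLzIgXjFAZb".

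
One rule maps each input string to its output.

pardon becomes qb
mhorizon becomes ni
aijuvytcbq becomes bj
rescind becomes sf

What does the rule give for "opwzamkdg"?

pq

Rule — shift every letter 1 place forward in the alphabet (wrapping around), then keep only the first 2 characters.
For "opwzamkdg", step one produces "pqxabnleh"; step two turns that into "pq".
(Check on "aijuvytcbq": → "bjkvwzudcr" → "bj" ✓)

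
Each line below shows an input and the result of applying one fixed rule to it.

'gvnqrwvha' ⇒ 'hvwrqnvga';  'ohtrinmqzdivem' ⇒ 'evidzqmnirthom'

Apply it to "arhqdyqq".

Looking at the pairs, the operation is to reverse the string, then move the first character to the end.
Applying both steps to "arhqdyqq": "qqydqhra", then "qydqhraq".

qydqhraq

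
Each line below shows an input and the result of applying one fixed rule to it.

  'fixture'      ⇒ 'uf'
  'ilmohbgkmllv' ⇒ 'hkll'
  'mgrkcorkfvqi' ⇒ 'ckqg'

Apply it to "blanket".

The transformation: move the first 3 characters to the end (rotate left by 3), then keep one character in every 3, starting at position 2 (positions 2nd, 5th, 8th, ...).
For "blanket" the result is "kb".

kb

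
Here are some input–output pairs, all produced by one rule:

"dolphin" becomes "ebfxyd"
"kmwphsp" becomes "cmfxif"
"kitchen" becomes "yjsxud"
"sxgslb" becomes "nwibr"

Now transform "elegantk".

buwqdja

Looking at the pairs, the operation is to shift every letter 10 places backward in the alphabet (wrapping around), then delete the first character.
Starting from "elegantk": after the first operation, "ubuwqdja"; after the second, "buwqdja".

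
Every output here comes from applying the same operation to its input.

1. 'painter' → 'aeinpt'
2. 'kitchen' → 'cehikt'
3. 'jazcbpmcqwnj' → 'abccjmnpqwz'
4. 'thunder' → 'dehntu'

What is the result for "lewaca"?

The rule is to delete the last character, then sort the characters into alphabetical order.
Working it through for "lewaca": intermediate "lewac", final "acelw".

acelw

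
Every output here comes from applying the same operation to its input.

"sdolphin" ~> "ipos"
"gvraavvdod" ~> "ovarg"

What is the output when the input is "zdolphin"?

Each output is the input with this applied: keep every other character starting from the first (positions 1st, 3rd, 5th, ...), then reverse the string.
"zdolphin" → "zopi" → "ipoz".

ipoz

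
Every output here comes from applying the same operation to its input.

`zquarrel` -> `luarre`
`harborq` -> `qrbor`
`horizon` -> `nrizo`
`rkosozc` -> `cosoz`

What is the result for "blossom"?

What's happening: delete the first 2 characters, then move the last character to the front.
For "blossom", step one produces "ossom"; step two turns that into "mosso".

mosso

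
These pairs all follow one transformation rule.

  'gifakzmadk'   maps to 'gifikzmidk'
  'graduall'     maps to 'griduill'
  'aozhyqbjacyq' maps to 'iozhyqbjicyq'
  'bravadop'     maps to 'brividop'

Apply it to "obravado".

In each case the input is transformed by: replace every "a" with "i".
Applying that to "obravado" gives "obrivido".

obrivido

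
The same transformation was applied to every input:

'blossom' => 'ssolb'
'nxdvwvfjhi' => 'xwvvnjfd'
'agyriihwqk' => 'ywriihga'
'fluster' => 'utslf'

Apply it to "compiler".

What's happening: delete the last 2 characters, then sort the characters into reverse alphabetical order.
Working it through for "compiler": intermediate "compil", final "pomlic".

pomlic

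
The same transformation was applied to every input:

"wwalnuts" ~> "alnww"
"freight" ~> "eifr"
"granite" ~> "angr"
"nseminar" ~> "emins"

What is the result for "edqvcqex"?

The rule is to delete the last 3 characters, then move the first 2 characters to the end (rotate left by 2).
On "edqvcqex": the first step gives "edqvc", and the second then gives "qvced".

qvced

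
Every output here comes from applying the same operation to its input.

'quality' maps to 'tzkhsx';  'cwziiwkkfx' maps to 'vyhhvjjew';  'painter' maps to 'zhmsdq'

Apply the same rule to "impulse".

lotkrd

Rule — shift every letter 1 place backward in the alphabet (wrapping around), then delete the first character.
Applying that to "impulse" gives "lotkrd".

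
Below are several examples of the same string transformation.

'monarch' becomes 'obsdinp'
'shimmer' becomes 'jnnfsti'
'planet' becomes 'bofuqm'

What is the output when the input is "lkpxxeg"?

The transformation: move the first 2 characters to the end (rotate left by 2), then shift every letter 1 place forward in the alphabet (wrapping around).
"lkpxxeg" → "pxxeglk" → "qyyfhml".

qyyfhml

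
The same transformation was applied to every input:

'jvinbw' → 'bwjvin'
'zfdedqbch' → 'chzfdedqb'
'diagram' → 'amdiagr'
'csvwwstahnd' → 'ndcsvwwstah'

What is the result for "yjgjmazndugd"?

The transformation: move the last 2 characters to the front (rotate right by 2).
For "yjgjmazndugd" the result is "gdyjgjmazndu".

gdyjgjmazndu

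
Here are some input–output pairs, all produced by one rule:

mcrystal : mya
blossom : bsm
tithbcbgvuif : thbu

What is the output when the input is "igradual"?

iaa

What's happening: keep one character in every 3, starting at position 1 (positions 1st, 4th, 7th, ...).
Applying that to "igradual" gives "iaa".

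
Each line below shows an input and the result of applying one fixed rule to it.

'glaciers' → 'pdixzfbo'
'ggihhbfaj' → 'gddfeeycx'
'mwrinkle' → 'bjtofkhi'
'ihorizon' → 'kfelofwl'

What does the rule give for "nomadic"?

Rule — move the last character to the front, then shift every letter 3 places backward in the alphabet (wrapping around).
For "nomadic", step one produces "cnomadi"; step two turns that into "zkljxaf".

zkljxaf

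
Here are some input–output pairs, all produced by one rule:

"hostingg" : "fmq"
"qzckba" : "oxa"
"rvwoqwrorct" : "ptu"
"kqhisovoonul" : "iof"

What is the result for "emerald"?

ckc

Each output is the input with this applied: shift every letter 2 places backward in the alphabet (wrapping around), then keep only the first 3 characters.
Starting from "emerald": after the first operation, "ckcpyjb"; after the second, "ckc".
(Check on "kqhisovoonul": → "iofgqmtmmlsj" → "iof" ✓)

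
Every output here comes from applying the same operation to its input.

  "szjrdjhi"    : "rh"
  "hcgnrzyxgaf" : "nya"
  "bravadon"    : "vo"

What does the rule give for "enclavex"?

What's happening: move the first character to the end, then keep one character in every 3, starting at position 3 (positions 3rd, 6th, 9th, ...).
"enclavex" → "nclavexe" → "le".

le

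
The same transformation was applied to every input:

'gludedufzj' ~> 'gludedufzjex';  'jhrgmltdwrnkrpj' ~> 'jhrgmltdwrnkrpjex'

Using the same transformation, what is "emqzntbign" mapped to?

Looking at the pairs, the operation is to append "ex".
Applying that to "emqzntbign" gives "emqzntbignex".

emqzntbignex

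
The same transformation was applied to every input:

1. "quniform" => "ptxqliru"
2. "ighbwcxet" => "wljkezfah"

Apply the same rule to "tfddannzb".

ewiggdqqc

Rule — shift every letter 3 places forward in the alphabet (wrapping around), then move the last character to the front.
"tfddannzb" → "ewiggdqqc".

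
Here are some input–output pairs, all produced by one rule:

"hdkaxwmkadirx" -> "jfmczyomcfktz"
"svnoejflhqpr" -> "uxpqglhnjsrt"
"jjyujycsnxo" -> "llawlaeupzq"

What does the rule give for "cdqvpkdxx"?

efsxrmfzz

Each output is the input with this applied: shift every letter 2 places forward in the alphabet (wrapping around).
Applying that to "cdqvpkdxx" gives "efsxrmfzz".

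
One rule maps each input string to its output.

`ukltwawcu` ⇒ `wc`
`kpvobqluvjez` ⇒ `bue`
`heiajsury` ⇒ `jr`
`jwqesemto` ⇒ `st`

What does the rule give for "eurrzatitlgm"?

Each output is the input with this applied: delete the first 2 characters, then keep one character in every 3, starting at position 3 (positions 3rd, 6th, 9th, ...).
"eurrzatitlgm" → "rrzatitlgm" → "zig".

zig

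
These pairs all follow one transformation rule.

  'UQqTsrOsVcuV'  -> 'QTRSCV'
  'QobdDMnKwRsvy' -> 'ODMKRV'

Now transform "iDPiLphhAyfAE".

DIPHYA

Rule — keep every other character starting from the second (positions 2nd, 4th, 6th, ...), then convert every letter to uppercase.
Working it through for "iDPiLphhAyfAE": intermediate "DiphyA", final "DIPHYA".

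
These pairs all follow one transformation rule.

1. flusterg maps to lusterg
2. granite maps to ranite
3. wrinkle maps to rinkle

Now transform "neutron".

The rule is to delete the first character.
On "neutron" that produces "eutron".

eutron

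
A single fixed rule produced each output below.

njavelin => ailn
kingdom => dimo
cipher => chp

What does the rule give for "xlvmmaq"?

The rule is to sort the characters into alphabetical order, then keep every other character starting from the first (positions 1st, 3rd, 5th, ...).
Working it through for "xlvmmaq": intermediate "almmqvx", final "amqx".

amqx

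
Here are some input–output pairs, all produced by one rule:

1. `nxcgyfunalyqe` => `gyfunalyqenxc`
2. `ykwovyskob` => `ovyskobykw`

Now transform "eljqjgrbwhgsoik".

qjgrbwhgsoikelj

In each case the input is transformed by: move the first 3 characters to the end (rotate left by 3).
On "eljqjgrbwhgsoik" that produces "qjgrbwhgsoikelj".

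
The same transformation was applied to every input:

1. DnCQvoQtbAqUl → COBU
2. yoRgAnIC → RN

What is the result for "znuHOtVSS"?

The pattern: keep one character in every 3, starting at position 3 (positions 3rd, 6th, 9th, ...), then convert every letter to uppercase.
Working it through for "znuHOtVSS": intermediate "utS", final "UTS".
(Check on "DnCQvoQtbAqUl": → "CobU" → "COBU" ✓)

UTS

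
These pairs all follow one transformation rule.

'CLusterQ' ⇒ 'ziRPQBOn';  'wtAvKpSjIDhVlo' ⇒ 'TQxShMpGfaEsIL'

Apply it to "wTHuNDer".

Each output is the input with this applied: shift every letter 3 places backward in the alphabet (wrapping around), then flip the case of every letter.
Starting from "wTHuNDer": after the first operation, "tQErKAbo"; after the second, "TqeRkaBO".

TqeRkaBO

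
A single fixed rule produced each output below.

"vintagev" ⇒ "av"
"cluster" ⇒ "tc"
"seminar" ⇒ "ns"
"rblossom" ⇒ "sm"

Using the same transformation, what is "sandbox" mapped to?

What's happening: move the first 2 characters to the end (rotate left by 2), then keep one character in every 3, starting at position 3 (positions 3rd, 6th, 9th, ...).
On "sandbox": the first step gives "ndboxsa", and the second then gives "bs".
(Check on "vintagev": → "ntagevvi" → "av" ✓)

bs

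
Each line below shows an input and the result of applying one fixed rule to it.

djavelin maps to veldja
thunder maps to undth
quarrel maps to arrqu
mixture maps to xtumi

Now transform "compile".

What's happening: delete the last 2 characters, then move the last 3 characters to the front (rotate right by 3).
Starting from "compile": after the first operation, "compi"; after the second, "mpico".

mpico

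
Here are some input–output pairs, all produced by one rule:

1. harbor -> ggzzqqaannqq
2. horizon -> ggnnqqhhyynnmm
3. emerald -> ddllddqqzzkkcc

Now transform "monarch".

Rule — shift every letter 1 place backward in the alphabet (wrapping around), then double every character.
On "monarch": the first step gives "lnmzqbg", and the second then gives "llnnmmzzqqbbgg".

llnnmmzzqqbbgg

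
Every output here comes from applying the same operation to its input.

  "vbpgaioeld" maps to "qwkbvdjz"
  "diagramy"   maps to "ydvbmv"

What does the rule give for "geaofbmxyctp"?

Each output is the input with this applied: shift every letter 5 places backward in the alphabet (wrapping around), then delete the last 2 characters.
Applying that to "geaofbmxyctp" gives "bzvjawhstx".

bzvjawhstx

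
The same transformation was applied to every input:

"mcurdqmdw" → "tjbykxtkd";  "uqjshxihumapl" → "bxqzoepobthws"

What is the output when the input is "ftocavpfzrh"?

mavjhcwmgyo

Rule — shift every letter 7 places forward in the alphabet (wrapping around).
For "ftocavpfzrh" the result is "mavjhcwmgyo".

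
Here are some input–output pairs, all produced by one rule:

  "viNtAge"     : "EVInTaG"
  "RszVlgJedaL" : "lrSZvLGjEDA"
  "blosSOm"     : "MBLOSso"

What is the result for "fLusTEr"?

What's happening: move the last character to the front, then flip the case of every letter.
Working it through for "fLusTEr": intermediate "rfLusTE", final "RFlUSte".
(Check on "viNtAge": → "eviNtAg" → "EVInTaG" ✓)

RFlUSte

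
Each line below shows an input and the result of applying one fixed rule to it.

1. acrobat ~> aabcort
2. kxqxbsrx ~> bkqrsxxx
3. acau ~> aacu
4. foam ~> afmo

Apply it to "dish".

dhis

The rule is to sort the characters into alphabetical order.
Applying that to "dish" gives "dhis".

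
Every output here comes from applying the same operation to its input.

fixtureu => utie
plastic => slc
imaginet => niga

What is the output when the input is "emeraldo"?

olea

Looking at the pairs, the operation is to sort the characters into reverse alphabetical order, then keep every other character starting from the second (positions 2nd, 4th, 6th, ...).
On "emeraldo": the first step gives "romleeda", and the second then gives "olea".
(Check on "fixtureu": → "xuutrife" → "utie" ✓)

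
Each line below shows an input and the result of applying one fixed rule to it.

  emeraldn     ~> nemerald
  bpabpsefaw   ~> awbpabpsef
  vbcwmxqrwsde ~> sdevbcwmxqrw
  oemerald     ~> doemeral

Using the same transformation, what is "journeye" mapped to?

Rule — swap the front and back halves of the string, then move the first 3 characters to the end (rotate left by 3).
Working it through for "journeye": intermediate "neyejour", final "ejourney".

ejourney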